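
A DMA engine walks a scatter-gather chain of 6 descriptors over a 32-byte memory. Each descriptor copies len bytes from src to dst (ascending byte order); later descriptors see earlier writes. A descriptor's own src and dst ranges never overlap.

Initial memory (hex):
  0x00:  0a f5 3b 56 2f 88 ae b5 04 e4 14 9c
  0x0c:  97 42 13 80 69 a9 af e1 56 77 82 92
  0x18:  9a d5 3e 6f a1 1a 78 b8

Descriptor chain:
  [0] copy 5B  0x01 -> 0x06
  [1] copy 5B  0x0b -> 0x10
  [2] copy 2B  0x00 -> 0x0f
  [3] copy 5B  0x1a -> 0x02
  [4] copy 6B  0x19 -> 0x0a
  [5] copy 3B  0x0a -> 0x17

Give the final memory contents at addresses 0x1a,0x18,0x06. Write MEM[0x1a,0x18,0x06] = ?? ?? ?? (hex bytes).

D0: mem[0x06..0x0a] <- [f5 3b 56 2f 88]
D1: mem[0x10..0x14] <- [9c 97 42 13 80]
D2: mem[0x0f..0x10] <- [0a f5]
D3: mem[0x02..0x06] <- [3e 6f a1 1a 78]
D4: mem[0x0a..0x0f] <- [d5 3e 6f a1 1a 78]
D5: mem[0x17..0x19] <- [d5 3e 6f]
query mem[0x1a]=0x3e, mem[0x18]=0x3e, mem[0x06]=0x78

MEM[0x1a,0x18,0x06] = 3e 3e 78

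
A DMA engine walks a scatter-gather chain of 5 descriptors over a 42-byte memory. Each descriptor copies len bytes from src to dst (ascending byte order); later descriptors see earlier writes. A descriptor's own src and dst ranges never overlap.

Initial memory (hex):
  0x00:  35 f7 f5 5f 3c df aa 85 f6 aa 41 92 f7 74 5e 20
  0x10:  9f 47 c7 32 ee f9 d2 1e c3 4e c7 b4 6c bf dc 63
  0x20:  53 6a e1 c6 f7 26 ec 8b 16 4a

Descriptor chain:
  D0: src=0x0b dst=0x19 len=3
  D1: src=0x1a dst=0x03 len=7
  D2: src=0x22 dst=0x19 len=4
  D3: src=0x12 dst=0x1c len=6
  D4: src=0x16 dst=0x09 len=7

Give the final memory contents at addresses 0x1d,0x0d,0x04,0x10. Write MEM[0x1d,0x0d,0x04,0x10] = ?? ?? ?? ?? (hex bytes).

#0 dst[0x19+3] := {0x92,0xf7,0x74}
#1 dst[0x03+7] := {0xf7,0x74,0x6c,0xbf,0xdc,0x63,0x53}
#2 dst[0x19+4] := {0xe1,0xc6,0xf7,0x26}
#3 dst[0x1c+6] := {0xc7,0x32,0xee,0xf9,0xd2,0x1e}
#4 dst[0x09+7] := {0xd2,0x1e,0xc3,0xe1,0xc6,0xf7,0xc7}
query mem[0x1d]=0x32, mem[0x0d]=0xc6, mem[0x04]=0x74, mem[0x10]=0x9f

MEM[0x1d,0x0d,0x04,0x10] = 32 c6 74 9f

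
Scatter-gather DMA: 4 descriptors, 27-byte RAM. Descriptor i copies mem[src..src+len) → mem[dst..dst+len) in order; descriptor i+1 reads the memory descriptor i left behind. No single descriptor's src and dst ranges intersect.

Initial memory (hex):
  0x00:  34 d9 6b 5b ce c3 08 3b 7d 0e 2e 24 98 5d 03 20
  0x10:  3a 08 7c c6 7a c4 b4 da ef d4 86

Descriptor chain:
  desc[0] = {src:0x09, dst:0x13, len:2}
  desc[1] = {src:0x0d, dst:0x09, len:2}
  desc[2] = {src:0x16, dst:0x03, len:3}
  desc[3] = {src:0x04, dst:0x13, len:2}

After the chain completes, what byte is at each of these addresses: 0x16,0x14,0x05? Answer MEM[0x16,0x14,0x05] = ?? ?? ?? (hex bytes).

  after D0: wrote 2B at 0x13 = 0e2e
  after D1: wrote 2B at 0x09 = 5d03
  after D2: wrote 3B at 0x03 = b4daef
  after D3: wrote 2B at 0x13 = daef
query mem[0x16]=0xb4, mem[0x14]=0xef, mem[0x05]=0xef

MEM[0x16,0x14,0x05] = b4 ef ef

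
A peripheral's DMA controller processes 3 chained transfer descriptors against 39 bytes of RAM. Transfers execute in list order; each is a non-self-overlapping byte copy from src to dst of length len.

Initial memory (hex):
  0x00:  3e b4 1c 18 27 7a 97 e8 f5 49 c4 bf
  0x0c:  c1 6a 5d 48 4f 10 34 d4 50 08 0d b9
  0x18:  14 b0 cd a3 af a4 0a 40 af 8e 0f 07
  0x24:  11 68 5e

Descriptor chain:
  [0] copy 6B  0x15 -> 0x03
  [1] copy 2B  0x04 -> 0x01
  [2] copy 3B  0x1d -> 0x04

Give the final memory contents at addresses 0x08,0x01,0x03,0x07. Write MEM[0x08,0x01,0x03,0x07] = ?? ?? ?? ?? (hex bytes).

MEM[0x08,0x01,0x03,0x07] = cd 0d 08 b0

#0 dst[0x03+6] := {0x08,0x0d,0xb9,0x14,0xb0,0xcd}
#1 dst[0x01+2] := {0x0d,0xb9}
#2 dst[0x04+3] := {0xa4,0x0a,0x40}
query mem[0x08]=0xcd, mem[0x01]=0x0d, mem[0x03]=0x08, mem[0x07]=0xb0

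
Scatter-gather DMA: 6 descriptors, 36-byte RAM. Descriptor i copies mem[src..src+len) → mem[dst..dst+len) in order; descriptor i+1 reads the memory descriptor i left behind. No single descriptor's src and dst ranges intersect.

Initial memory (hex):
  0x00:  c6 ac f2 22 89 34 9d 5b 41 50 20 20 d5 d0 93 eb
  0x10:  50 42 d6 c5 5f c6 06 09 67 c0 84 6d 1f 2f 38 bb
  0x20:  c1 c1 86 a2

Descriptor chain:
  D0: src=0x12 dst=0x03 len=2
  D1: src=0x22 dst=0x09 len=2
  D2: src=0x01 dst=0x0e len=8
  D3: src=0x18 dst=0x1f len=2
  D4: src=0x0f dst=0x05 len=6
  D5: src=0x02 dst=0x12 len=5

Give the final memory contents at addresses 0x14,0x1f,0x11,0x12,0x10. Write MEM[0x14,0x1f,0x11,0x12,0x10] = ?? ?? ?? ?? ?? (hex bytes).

[0] 0x12->0x03 len=2 : d6 c5
[1] 0x22->0x09 len=2 : 86 a2
[2] 0x01->0x0e len=8 : ac f2 d6 c5 34 9d 5b 41
[3] 0x18->0x1f len=2 : 67 c0
[4] 0x0f->0x05 len=6 : f2 d6 c5 34 9d 5b
[5] 0x02->0x12 len=5 : f2 d6 c5 f2 d6
query mem[0x14]=0xc5, mem[0x1f]=0x67, mem[0x11]=0xc5, mem[0x12]=0xf2, mem[0x10]=0xd6

MEM[0x14,0x1f,0x11,0x12,0x10] = c5 67 c5 f2 d6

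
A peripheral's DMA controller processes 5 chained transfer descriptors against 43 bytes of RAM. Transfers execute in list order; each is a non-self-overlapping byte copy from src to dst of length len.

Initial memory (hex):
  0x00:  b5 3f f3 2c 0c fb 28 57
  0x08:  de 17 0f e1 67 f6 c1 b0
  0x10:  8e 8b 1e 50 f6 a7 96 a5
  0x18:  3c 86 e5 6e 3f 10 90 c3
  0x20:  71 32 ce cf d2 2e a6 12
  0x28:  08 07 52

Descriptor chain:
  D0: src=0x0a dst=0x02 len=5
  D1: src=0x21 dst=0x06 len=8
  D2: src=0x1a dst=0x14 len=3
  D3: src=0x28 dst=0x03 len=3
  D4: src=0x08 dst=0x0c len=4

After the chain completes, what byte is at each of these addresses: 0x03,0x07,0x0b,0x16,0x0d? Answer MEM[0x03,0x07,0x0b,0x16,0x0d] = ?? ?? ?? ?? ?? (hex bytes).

MEM[0x03,0x07,0x0b,0x16,0x0d] = 08 ce a6 3f d2

  after D0: wrote 5B at 0x02 = 0fe167f6c1
  after D1: wrote 8B at 0x06 = 32cecfd22ea61208
  after D2: wrote 3B at 0x14 = e56e3f
  after D3: wrote 3B at 0x03 = 080752
  after D4: wrote 4B at 0x0c = cfd22ea6
query mem[0x03]=0x08, mem[0x07]=0xce, mem[0x0b]=0xa6, mem[0x16]=0x3f, mem[0x0d]=0xd2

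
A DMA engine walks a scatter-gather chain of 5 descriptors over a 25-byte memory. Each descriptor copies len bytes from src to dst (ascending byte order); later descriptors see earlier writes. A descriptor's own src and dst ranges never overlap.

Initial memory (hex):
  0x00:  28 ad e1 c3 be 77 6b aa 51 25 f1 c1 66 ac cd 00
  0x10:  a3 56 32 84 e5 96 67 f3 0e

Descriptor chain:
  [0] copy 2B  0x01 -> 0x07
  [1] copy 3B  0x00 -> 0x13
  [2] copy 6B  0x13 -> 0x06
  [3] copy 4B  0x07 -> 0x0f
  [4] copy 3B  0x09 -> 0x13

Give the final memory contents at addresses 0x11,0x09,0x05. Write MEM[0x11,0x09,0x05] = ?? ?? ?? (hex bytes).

#0 dst[0x07+2] := {0xad,0xe1}
#1 dst[0x13+3] := {0x28,0xad,0xe1}
#2 dst[0x06+6] := {0x28,0xad,0xe1,0x67,0xf3,0x0e}
#3 dst[0x0f+4] := {0xad,0xe1,0x67,0xf3}
#4 dst[0x13+3] := {0x67,0xf3,0x0e}
query mem[0x11]=0x67, mem[0x09]=0x67, mem[0x05]=0x77

MEM[0x11,0x09,0x05] = 67 67 77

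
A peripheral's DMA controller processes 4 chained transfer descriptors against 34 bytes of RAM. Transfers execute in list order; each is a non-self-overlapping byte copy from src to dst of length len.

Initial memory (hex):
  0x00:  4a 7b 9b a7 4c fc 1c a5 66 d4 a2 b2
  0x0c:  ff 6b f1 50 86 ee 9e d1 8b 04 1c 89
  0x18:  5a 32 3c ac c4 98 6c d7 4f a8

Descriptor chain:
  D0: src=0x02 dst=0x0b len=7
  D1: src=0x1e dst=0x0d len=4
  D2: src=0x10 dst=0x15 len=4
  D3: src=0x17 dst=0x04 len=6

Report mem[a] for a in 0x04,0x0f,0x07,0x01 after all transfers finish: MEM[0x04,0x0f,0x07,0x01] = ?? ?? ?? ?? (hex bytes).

MEM[0x04,0x0f,0x07,0x01] = 9e 4f 3c 7b

  after D0: wrote 7B at 0x0b = 9ba74cfc1ca566
  after D1: wrote 4B at 0x0d = 6cd74fa8
  after D2: wrote 4B at 0x15 = a8669ed1
  after D3: wrote 6B at 0x04 = 9ed1323cacc4
query mem[0x04]=0x9e, mem[0x0f]=0x4f, mem[0x07]=0x3c, mem[0x01]=0x7b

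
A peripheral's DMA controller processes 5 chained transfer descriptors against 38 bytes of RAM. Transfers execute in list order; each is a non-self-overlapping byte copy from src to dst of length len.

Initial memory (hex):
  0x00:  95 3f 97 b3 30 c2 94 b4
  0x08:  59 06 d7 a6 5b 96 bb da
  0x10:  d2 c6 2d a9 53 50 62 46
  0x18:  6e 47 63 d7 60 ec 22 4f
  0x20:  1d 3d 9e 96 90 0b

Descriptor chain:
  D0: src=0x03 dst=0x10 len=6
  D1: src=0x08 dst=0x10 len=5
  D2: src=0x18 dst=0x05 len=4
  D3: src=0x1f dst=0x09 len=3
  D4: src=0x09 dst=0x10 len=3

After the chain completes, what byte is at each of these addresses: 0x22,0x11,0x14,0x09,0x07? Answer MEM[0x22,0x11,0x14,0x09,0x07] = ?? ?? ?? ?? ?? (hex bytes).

D0: mem[0x10..0x15] <- [b3 30 c2 94 b4 59]
D1: mem[0x10..0x14] <- [59 06 d7 a6 5b]
D2: mem[0x05..0x08] <- [6e 47 63 d7]
D3: mem[0x09..0x0b] <- [4f 1d 3d]
D4: mem[0x10..0x12] <- [4f 1d 3d]
query mem[0x22]=0x9e, mem[0x11]=0x1d, mem[0x14]=0x5b, mem[0x09]=0x4f, mem[0x07]=0x63

MEM[0x22,0x11,0x14,0x09,0x07] = 9e 1d 5b 4f 63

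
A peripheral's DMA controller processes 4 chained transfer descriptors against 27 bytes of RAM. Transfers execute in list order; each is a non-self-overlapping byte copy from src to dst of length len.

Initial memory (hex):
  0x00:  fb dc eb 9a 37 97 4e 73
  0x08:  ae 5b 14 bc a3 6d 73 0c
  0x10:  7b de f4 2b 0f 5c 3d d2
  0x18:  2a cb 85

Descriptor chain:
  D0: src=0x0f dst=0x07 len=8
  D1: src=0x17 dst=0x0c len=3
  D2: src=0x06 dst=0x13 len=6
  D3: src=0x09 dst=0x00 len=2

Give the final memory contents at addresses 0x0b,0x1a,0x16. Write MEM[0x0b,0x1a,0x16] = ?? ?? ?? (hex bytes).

MEM[0x0b,0x1a,0x16] = 2b 85 de

  after D0: wrote 8B at 0x07 = 0c7bdef42b0f5c3d
  after D1: wrote 3B at 0x0c = d22acb
  after D2: wrote 6B at 0x13 = 4e0c7bdef42b
  after D3: wrote 2B at 0x00 = def4
query mem[0x0b]=0x2b, mem[0x1a]=0x85, mem[0x16]=0xde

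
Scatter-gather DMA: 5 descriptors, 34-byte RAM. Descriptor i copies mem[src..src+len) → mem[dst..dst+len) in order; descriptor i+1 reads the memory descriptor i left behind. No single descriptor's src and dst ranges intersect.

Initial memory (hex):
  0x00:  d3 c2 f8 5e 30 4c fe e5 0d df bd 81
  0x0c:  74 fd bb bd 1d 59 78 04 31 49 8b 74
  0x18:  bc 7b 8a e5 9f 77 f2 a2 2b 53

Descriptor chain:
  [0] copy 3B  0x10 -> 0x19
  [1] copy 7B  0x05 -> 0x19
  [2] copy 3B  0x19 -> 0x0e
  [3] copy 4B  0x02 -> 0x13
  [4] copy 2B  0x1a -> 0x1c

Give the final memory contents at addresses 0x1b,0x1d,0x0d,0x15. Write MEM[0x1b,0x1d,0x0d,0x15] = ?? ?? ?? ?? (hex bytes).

[0] 0x10->0x19 len=3 : 1d 59 78
[1] 0x05->0x19 len=7 : 4c fe e5 0d df bd 81
[2] 0x19->0x0e len=3 : 4c fe e5
[3] 0x02->0x13 len=4 : f8 5e 30 4c
[4] 0x1a->0x1c len=2 : fe e5
query mem[0x1b]=0xe5, mem[0x1d]=0xe5, mem[0x0d]=0xfd, mem[0x15]=0x30

MEM[0x1b,0x1d,0x0d,0x15] = e5 e5 fd 30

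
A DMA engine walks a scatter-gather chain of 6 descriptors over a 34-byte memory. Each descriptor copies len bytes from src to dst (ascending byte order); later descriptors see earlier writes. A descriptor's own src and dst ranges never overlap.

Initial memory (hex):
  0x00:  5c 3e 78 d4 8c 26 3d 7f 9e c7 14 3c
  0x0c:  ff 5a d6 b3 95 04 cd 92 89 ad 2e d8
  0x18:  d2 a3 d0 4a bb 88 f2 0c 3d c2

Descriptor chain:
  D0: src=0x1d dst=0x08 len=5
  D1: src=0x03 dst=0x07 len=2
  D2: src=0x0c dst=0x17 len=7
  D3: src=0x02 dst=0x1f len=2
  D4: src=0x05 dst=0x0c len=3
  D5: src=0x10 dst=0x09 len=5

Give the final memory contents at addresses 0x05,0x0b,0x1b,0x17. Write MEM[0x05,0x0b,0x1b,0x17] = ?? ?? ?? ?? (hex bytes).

[0] 0x1d->0x08 len=5 : 88 f2 0c 3d c2
[1] 0x03->0x07 len=2 : d4 8c
[2] 0x0c->0x17 len=7 : c2 5a d6 b3 95 04 cd
[3] 0x02->0x1f len=2 : 78 d4
[4] 0x05->0x0c len=3 : 26 3d d4
[5] 0x10->0x09 len=5 : 95 04 cd 92 89
query mem[0x05]=0x26, mem[0x0b]=0xcd, mem[0x1b]=0x95, mem[0x17]=0xc2

MEM[0x05,0x0b,0x1b,0x17] = 26 cd 95 c2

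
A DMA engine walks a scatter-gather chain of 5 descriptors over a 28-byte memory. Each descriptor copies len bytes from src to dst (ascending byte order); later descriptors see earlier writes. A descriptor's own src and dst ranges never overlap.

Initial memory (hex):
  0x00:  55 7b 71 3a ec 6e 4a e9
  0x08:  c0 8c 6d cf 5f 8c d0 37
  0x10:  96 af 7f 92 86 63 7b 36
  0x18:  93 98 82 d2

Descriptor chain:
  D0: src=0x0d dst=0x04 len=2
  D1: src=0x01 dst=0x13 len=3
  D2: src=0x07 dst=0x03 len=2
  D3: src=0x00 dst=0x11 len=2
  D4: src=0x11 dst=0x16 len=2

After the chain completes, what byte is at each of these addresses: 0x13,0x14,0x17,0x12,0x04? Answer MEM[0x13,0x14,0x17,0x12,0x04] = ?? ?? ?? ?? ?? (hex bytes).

  after D0: wrote 2B at 0x04 = 8cd0
  after D1: wrote 3B at 0x13 = 7b713a
  after D2: wrote 2B at 0x03 = e9c0
  after D3: wrote 2B at 0x11 = 557b
  after D4: wrote 2B at 0x16 = 557b
query mem[0x13]=0x7b, mem[0x14]=0x71, mem[0x17]=0x7b, mem[0x12]=0x7b, mem[0x04]=0xc0

MEM[0x13,0x14,0x17,0x12,0x04] = 7b 71 7b 7b c0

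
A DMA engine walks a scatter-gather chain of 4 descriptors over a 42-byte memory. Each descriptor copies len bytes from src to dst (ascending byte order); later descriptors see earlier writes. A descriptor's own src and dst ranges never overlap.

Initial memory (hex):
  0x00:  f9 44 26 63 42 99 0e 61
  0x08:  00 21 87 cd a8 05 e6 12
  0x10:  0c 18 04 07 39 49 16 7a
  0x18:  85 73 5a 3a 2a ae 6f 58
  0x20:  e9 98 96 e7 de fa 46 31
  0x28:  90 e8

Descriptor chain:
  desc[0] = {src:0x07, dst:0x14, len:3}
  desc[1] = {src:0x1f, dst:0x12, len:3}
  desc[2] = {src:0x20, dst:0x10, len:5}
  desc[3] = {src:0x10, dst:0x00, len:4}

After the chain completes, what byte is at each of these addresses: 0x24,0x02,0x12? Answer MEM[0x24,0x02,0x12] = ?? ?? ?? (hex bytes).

MEM[0x24,0x02,0x12] = de 96 96

D0: mem[0x14..0x16] <- [61 00 21]
D1: mem[0x12..0x14] <- [58 e9 98]
D2: mem[0x10..0x14] <- [e9 98 96 e7 de]
D3: mem[0x00..0x03] <- [e9 98 96 e7]
query mem[0x24]=0xde, mem[0x02]=0x96, mem[0x12]=0x96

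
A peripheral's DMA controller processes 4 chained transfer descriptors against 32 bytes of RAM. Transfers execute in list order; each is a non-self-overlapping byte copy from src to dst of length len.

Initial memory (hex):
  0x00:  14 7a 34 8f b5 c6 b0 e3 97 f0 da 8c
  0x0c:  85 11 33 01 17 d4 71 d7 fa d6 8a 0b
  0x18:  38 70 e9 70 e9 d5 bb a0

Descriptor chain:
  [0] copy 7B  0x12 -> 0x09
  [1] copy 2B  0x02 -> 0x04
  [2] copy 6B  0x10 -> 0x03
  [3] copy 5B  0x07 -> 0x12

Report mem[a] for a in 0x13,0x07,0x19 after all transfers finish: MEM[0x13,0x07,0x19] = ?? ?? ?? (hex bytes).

MEM[0x13,0x07,0x19] = d6 fa 70

D0: mem[0x09..0x0f] <- [71 d7 fa d6 8a 0b 38]
D1: mem[0x04..0x05] <- [34 8f]
D2: mem[0x03..0x08] <- [17 d4 71 d7 fa d6]
D3: mem[0x12..0x16] <- [fa d6 71 d7 fa]
query mem[0x13]=0xd6, mem[0x07]=0xfa, mem[0x19]=0x70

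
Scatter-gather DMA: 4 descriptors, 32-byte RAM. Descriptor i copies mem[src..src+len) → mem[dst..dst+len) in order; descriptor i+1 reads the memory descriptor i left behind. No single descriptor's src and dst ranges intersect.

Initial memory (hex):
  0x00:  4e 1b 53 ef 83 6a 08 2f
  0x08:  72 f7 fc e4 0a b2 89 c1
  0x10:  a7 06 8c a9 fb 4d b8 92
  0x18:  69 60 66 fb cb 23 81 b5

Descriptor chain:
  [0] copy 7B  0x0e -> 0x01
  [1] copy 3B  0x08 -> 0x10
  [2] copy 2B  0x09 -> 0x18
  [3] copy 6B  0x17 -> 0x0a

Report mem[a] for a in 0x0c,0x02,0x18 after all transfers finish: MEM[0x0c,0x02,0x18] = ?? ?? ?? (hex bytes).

  after D0: wrote 7B at 0x01 = 89c1a7068ca9fb
  after D1: wrote 3B at 0x10 = 72f7fc
  after D2: wrote 2B at 0x18 = f7fc
  after D3: wrote 6B at 0x0a = 92f7fc66fbcb
query mem[0x0c]=0xfc, mem[0x02]=0xc1, mem[0x18]=0xf7

MEM[0x0c,0x02,0x18] = fc c1 f7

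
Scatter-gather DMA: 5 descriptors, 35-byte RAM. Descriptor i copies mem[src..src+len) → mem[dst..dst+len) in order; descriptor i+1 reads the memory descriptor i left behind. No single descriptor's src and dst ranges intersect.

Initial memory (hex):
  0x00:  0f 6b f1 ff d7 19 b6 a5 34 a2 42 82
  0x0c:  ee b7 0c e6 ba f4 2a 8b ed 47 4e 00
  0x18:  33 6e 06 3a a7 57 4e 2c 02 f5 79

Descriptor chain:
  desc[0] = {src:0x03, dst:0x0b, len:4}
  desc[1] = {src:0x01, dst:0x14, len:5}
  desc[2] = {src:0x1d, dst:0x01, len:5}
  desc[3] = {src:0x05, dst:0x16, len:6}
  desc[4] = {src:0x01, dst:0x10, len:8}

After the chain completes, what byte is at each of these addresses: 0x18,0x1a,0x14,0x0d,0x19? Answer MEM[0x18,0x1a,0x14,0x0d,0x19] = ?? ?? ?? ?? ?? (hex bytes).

D0: mem[0x0b..0x0e] <- [ff d7 19 b6]
D1: mem[0x14..0x18] <- [6b f1 ff d7 19]
D2: mem[0x01..0x05] <- [57 4e 2c 02 f5]
D3: mem[0x16..0x1b] <- [f5 b6 a5 34 a2 42]
D4: mem[0x10..0x17] <- [57 4e 2c 02 f5 b6 a5 34]
query mem[0x18]=0xa5, mem[0x1a]=0xa2, mem[0x14]=0xf5, mem[0x0d]=0x19, mem[0x19]=0x34

MEM[0x18,0x1a,0x14,0x0d,0x19] = a5 a2 f5 19 34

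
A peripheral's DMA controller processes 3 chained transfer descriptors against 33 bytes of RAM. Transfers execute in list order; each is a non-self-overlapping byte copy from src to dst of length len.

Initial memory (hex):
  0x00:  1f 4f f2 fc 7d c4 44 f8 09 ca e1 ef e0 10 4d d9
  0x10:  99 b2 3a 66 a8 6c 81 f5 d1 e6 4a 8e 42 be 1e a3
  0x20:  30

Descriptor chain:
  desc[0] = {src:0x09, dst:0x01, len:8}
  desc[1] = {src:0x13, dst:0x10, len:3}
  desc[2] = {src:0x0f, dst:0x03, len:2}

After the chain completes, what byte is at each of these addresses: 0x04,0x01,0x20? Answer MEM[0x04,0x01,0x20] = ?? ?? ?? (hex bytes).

D0: mem[0x01..0x08] <- [ca e1 ef e0 10 4d d9 99]
D1: mem[0x10..0x12] <- [66 a8 6c]
D2: mem[0x03..0x04] <- [d9 66]
query mem[0x04]=0x66, mem[0x01]=0xca, mem[0x20]=0x30

MEM[0x04,0x01,0x20] = 66 ca 30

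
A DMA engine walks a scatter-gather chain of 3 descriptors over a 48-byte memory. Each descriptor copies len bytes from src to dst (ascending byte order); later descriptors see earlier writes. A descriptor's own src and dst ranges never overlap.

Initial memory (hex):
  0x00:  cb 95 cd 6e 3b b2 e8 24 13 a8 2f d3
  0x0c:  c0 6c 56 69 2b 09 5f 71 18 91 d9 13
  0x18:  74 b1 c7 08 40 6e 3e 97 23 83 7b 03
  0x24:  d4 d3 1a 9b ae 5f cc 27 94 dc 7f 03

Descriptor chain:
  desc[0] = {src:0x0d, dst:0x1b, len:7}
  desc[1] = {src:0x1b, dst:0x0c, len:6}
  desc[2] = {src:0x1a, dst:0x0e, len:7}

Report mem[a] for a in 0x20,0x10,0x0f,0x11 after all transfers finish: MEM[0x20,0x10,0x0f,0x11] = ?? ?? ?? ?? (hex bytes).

MEM[0x20,0x10,0x0f,0x11] = 5f 56 6c 69

[0] 0x0d->0x1b len=7 : 6c 56 69 2b 09 5f 71
[1] 0x1b->0x0c len=6 : 6c 56 69 2b 09 5f
[2] 0x1a->0x0e len=7 : c7 6c 56 69 2b 09 5f
query mem[0x20]=0x5f, mem[0x10]=0x56, mem[0x0f]=0x6c, mem[0x11]=0x69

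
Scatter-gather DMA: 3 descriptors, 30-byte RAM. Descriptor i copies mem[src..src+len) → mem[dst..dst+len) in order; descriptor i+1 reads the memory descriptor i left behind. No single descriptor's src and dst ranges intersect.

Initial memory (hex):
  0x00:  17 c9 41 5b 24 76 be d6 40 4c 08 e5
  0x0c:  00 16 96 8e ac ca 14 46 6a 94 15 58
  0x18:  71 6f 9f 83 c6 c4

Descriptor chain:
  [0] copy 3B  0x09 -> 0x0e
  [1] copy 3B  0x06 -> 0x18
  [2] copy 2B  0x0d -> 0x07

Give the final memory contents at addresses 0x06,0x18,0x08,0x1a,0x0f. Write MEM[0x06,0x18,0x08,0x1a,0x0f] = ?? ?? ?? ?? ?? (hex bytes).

  after D0: wrote 3B at 0x0e = 4c08e5
  after D1: wrote 3B at 0x18 = bed640
  after D2: wrote 2B at 0x07 = 164c
query mem[0x06]=0xbe, mem[0x18]=0xbe, mem[0x08]=0x4c, mem[0x1a]=0x40, mem[0x0f]=0x08

MEM[0x06,0x18,0x08,0x1a,0x0f] = be be 4c 40 08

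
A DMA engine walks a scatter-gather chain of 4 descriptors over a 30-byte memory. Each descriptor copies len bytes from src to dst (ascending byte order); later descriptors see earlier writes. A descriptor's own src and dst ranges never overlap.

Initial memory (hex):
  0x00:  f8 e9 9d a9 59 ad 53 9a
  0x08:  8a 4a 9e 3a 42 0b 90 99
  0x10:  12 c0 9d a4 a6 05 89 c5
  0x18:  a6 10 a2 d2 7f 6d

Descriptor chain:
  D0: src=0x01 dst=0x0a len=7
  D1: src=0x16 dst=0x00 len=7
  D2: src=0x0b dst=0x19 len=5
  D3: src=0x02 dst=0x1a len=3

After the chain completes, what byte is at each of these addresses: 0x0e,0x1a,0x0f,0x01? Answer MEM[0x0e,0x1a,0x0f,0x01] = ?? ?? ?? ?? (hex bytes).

#0 dst[0x0a+7] := {0xe9,0x9d,0xa9,0x59,0xad,0x53,0x9a}
#1 dst[0x00+7] := {0x89,0xc5,0xa6,0x10,0xa2,0xd2,0x7f}
#2 dst[0x19+5] := {0x9d,0xa9,0x59,0xad,0x53}
#3 dst[0x1a+3] := {0xa6,0x10,0xa2}
query mem[0x0e]=0xad, mem[0x1a]=0xa6, mem[0x0f]=0x53, mem[0x01]=0xc5

MEM[0x0e,0x1a,0x0f,0x01] = ad a6 53 c5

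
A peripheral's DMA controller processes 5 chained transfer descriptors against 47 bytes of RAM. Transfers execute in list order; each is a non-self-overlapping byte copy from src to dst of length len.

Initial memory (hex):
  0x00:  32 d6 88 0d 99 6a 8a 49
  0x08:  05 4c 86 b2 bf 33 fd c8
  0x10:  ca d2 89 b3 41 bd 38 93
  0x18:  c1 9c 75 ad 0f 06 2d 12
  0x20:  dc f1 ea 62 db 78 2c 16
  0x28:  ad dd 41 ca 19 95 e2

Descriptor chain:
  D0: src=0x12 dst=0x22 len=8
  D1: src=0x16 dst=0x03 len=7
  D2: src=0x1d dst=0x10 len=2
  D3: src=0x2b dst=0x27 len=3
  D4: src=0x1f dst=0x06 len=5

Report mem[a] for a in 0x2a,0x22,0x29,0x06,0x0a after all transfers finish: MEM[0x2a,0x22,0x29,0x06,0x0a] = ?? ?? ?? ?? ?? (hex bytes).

MEM[0x2a,0x22,0x29,0x06,0x0a] = 41 89 95 12 b3

#0 dst[0x22+8] := {0x89,0xb3,0x41,0xbd,0x38,0x93,0xc1,0x9c}
#1 dst[0x03+7] := {0x38,0x93,0xc1,0x9c,0x75,0xad,0x0f}
#2 dst[0x10+2] := {0x06,0x2d}
#3 dst[0x27+3] := {0xca,0x19,0x95}
#4 dst[0x06+5] := {0x12,0xdc,0xf1,0x89,0xb3}
query mem[0x2a]=0x41, mem[0x22]=0x89, mem[0x29]=0x95, mem[0x06]=0x12, mem[0x0a]=0xb3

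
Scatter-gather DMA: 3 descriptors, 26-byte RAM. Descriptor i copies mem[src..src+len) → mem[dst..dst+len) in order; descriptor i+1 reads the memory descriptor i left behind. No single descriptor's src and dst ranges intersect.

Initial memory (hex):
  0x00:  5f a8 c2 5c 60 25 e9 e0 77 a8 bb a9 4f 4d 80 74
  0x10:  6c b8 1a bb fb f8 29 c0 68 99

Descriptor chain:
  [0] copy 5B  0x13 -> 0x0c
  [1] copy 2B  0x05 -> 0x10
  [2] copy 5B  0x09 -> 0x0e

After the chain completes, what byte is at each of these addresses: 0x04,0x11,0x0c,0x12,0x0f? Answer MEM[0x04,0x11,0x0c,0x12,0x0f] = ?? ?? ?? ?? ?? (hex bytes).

MEM[0x04,0x11,0x0c,0x12,0x0f] = 60 bb bb fb bb

#0 dst[0x0c+5] := {0xbb,0xfb,0xf8,0x29,0xc0}
#1 dst[0x10+2] := {0x25,0xe9}
#2 dst[0x0e+5] := {0xa8,0xbb,0xa9,0xbb,0xfb}
query mem[0x04]=0x60, mem[0x11]=0xbb, mem[0x0c]=0xbb, mem[0x12]=0xfb, mem[0x0f]=0xbb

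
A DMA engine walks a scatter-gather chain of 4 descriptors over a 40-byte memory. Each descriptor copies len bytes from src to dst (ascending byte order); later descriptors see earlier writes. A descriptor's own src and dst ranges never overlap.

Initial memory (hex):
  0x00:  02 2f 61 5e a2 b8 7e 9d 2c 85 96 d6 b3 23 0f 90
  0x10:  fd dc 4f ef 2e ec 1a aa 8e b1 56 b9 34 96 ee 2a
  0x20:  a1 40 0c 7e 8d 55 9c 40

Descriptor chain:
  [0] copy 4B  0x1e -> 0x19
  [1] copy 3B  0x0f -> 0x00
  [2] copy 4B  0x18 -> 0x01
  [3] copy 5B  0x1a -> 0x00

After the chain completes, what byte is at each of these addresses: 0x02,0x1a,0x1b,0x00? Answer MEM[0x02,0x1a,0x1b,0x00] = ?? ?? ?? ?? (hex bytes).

MEM[0x02,0x1a,0x1b,0x00] = 40 2a a1 2a

[0] 0x1e->0x19 len=4 : ee 2a a1 40
[1] 0x0f->0x00 len=3 : 90 fd dc
[2] 0x18->0x01 len=4 : 8e ee 2a a1
[3] 0x1a->0x00 len=5 : 2a a1 40 96 ee
query mem[0x02]=0x40, mem[0x1a]=0x2a, mem[0x1b]=0xa1, mem[0x00]=0x2a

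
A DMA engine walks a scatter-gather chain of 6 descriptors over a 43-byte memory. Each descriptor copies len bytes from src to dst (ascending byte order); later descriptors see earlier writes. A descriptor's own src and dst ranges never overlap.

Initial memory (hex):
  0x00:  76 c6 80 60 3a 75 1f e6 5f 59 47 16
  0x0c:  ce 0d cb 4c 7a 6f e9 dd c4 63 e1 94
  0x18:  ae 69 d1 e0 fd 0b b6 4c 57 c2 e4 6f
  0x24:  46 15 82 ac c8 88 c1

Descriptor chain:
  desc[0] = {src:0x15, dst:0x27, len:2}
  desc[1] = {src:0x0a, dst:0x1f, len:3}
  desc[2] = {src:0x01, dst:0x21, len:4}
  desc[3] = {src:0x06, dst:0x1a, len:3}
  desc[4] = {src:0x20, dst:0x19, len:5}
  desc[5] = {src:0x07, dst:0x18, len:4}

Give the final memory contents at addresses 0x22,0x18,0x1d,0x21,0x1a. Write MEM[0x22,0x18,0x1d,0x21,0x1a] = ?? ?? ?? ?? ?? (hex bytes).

#0 dst[0x27+2] := {0x63,0xe1}
#1 dst[0x1f+3] := {0x47,0x16,0xce}
#2 dst[0x21+4] := {0xc6,0x80,0x60,0x3a}
#3 dst[0x1a+3] := {0x1f,0xe6,0x5f}
#4 dst[0x19+5] := {0x16,0xc6,0x80,0x60,0x3a}
#5 dst[0x18+4] := {0xe6,0x5f,0x59,0x47}
query mem[0x22]=0x80, mem[0x18]=0xe6, mem[0x1d]=0x3a, mem[0x21]=0xc6, mem[0x1a]=0x59

MEM[0x22,0x18,0x1d,0x21,0x1a] = 80 e6 3a c6 59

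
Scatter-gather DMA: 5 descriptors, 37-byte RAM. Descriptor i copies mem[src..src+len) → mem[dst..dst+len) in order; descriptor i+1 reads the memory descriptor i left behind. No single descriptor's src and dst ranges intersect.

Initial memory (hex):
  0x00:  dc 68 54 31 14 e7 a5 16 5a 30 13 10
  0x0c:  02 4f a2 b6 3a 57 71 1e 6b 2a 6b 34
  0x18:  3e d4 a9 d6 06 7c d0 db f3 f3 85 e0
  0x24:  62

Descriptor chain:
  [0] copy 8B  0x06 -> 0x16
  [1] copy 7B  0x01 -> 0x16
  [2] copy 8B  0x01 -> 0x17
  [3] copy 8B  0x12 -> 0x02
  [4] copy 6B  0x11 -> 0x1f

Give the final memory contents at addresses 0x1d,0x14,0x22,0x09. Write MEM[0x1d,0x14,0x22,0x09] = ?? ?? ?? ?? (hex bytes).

MEM[0x1d,0x14,0x22,0x09] = 16 6b 6b 31

#0 dst[0x16+8] := {0xa5,0x16,0x5a,0x30,0x13,0x10,0x02,0x4f}
#1 dst[0x16+7] := {0x68,0x54,0x31,0x14,0xe7,0xa5,0x16}
#2 dst[0x17+8] := {0x68,0x54,0x31,0x14,0xe7,0xa5,0x16,0x5a}
#3 dst[0x02+8] := {0x71,0x1e,0x6b,0x2a,0x68,0x68,0x54,0x31}
#4 dst[0x1f+6] := {0x57,0x71,0x1e,0x6b,0x2a,0x68}
query mem[0x1d]=0x16, mem[0x14]=0x6b, mem[0x22]=0x6b, mem[0x09]=0x31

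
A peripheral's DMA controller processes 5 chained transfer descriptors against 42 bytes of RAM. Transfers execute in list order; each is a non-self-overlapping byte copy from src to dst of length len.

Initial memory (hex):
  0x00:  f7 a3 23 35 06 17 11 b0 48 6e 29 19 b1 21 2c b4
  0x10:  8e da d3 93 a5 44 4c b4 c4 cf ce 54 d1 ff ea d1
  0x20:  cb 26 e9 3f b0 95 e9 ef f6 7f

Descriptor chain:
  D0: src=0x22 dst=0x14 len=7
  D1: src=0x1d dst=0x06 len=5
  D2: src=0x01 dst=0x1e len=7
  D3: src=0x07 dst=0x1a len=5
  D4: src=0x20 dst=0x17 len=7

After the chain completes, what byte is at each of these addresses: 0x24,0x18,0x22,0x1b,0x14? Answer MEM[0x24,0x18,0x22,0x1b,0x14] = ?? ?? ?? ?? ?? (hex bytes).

MEM[0x24,0x18,0x22,0x1b,0x14] = ea 06 17 ea e9

D0: mem[0x14..0x1a] <- [e9 3f b0 95 e9 ef f6]
D1: mem[0x06..0x0a] <- [ff ea d1 cb 26]
D2: mem[0x1e..0x24] <- [a3 23 35 06 17 ff ea]
D3: mem[0x1a..0x1e] <- [ea d1 cb 26 19]
D4: mem[0x17..0x1d] <- [35 06 17 ff ea 95 e9]
query mem[0x24]=0xea, mem[0x18]=0x06, mem[0x22]=0x17, mem[0x1b]=0xea, mem[0x14]=0xe9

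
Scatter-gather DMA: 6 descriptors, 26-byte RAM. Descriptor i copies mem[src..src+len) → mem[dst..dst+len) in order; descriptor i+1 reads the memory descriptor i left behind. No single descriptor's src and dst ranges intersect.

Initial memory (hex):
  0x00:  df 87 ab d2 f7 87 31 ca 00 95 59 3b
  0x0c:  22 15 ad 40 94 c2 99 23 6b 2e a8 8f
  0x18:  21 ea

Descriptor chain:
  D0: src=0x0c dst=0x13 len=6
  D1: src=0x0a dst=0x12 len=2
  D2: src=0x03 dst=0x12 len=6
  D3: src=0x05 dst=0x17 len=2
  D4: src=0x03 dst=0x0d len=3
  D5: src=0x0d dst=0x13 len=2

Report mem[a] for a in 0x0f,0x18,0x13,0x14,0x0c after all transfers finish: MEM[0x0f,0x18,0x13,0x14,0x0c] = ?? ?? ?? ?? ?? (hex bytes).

#0 dst[0x13+6] := {0x22,0x15,0xad,0x40,0x94,0xc2}
#1 dst[0x12+2] := {0x59,0x3b}
#2 dst[0x12+6] := {0xd2,0xf7,0x87,0x31,0xca,0x00}
#3 dst[0x17+2] := {0x87,0x31}
#4 dst[0x0d+3] := {0xd2,0xf7,0x87}
#5 dst[0x13+2] := {0xd2,0xf7}
query mem[0x0f]=0x87, mem[0x18]=0x31, mem[0x13]=0xd2, mem[0x14]=0xf7, mem[0x0c]=0x22

MEM[0x0f,0x18,0x13,0x14,0x0c] = 87 31 d2 f7 22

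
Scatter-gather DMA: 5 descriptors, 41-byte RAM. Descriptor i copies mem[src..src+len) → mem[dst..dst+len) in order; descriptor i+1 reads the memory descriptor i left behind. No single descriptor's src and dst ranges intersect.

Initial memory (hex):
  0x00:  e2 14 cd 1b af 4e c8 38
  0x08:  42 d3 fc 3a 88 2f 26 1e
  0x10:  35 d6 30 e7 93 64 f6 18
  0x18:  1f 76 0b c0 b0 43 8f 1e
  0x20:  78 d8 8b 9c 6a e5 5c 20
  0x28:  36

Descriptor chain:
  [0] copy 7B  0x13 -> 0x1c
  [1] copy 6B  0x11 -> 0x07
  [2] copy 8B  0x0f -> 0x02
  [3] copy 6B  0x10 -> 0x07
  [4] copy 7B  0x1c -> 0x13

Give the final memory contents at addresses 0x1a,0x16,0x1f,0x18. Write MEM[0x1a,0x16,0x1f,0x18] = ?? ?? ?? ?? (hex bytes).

  after D0: wrote 7B at 0x1c = e79364f6181f76
  after D1: wrote 6B at 0x07 = d630e79364f6
  after D2: wrote 8B at 0x02 = 1e35d630e79364f6
  after D3: wrote 6B at 0x07 = 35d630e79364
  after D4: wrote 7B at 0x13 = e79364f6181f76
query mem[0x1a]=0x0b, mem[0x16]=0xf6, mem[0x1f]=0xf6, mem[0x18]=0x1f

MEM[0x1a,0x16,0x1f,0x18] = 0b f6 f6 1f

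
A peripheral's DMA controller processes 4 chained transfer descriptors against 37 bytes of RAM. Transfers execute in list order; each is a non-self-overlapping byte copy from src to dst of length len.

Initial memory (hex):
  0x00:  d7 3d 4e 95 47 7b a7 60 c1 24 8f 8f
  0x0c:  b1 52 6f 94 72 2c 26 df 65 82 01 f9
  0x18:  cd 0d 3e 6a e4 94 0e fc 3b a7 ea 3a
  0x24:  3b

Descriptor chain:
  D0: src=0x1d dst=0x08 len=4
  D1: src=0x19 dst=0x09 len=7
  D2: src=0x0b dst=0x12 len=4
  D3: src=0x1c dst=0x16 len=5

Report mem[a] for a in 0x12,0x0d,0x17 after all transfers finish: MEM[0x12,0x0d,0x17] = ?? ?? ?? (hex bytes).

MEM[0x12,0x0d,0x17] = 6a 94 94

#0 dst[0x08+4] := {0x94,0x0e,0xfc,0x3b}
#1 dst[0x09+7] := {0x0d,0x3e,0x6a,0xe4,0x94,0x0e,0xfc}
#2 dst[0x12+4] := {0x6a,0xe4,0x94,0x0e}
#3 dst[0x16+5] := {0xe4,0x94,0x0e,0xfc,0x3b}
query mem[0x12]=0x6a, mem[0x0d]=0x94, mem[0x17]=0x94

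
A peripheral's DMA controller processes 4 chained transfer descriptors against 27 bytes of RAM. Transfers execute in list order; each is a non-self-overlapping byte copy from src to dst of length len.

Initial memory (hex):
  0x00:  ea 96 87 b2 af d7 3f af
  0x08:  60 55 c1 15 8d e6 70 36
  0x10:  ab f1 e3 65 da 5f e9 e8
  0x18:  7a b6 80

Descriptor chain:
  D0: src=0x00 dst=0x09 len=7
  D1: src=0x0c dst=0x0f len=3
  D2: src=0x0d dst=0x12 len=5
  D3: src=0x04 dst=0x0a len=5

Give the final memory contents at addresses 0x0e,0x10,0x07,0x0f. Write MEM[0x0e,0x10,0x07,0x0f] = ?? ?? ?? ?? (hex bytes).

MEM[0x0e,0x10,0x07,0x0f] = 60 af af b2

[0] 0x00->0x09 len=7 : ea 96 87 b2 af d7 3f
[1] 0x0c->0x0f len=3 : b2 af d7
[2] 0x0d->0x12 len=5 : af d7 b2 af d7
[3] 0x04->0x0a len=5 : af d7 3f af 60
query mem[0x0e]=0x60, mem[0x10]=0xaf, mem[0x07]=0xaf, mem[0x0f]=0xb2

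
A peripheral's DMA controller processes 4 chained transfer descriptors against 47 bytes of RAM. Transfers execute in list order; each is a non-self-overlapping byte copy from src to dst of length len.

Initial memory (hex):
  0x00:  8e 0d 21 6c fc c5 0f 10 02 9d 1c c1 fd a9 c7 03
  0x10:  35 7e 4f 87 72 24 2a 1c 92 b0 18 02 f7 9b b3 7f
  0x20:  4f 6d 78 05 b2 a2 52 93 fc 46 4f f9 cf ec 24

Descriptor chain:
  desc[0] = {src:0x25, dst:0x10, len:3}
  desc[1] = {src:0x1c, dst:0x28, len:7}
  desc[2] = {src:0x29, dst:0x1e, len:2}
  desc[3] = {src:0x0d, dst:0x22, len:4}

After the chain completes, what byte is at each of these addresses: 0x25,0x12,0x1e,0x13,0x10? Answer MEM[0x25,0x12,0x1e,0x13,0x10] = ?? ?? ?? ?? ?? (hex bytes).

MEM[0x25,0x12,0x1e,0x13,0x10] = a2 93 9b 87 a2

  after D0: wrote 3B at 0x10 = a25293
  after D1: wrote 7B at 0x28 = f79bb37f4f6d78
  after D2: wrote 2B at 0x1e = 9bb3
  after D3: wrote 4B at 0x22 = a9c703a2
query mem[0x25]=0xa2, mem[0x12]=0x93, mem[0x1e]=0x9b, mem[0x13]=0x87, mem[0x10]=0xa2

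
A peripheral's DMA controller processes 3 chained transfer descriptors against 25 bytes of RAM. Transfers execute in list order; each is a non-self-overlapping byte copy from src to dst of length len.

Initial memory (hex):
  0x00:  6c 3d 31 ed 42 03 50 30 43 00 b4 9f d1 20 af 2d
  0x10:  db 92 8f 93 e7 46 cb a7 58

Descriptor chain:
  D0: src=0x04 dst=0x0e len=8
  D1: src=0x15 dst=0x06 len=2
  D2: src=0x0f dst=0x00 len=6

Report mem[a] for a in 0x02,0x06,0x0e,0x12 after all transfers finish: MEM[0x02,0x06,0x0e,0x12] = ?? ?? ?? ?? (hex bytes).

  after D0: wrote 8B at 0x0e = 420350304300b49f
  after D1: wrote 2B at 0x06 = 9fcb
  after D2: wrote 6B at 0x00 = 0350304300b4
query mem[0x02]=0x30, mem[0x06]=0x9f, mem[0x0e]=0x42, mem[0x12]=0x43

MEM[0x02,0x06,0x0e,0x12] = 30 9f 42 43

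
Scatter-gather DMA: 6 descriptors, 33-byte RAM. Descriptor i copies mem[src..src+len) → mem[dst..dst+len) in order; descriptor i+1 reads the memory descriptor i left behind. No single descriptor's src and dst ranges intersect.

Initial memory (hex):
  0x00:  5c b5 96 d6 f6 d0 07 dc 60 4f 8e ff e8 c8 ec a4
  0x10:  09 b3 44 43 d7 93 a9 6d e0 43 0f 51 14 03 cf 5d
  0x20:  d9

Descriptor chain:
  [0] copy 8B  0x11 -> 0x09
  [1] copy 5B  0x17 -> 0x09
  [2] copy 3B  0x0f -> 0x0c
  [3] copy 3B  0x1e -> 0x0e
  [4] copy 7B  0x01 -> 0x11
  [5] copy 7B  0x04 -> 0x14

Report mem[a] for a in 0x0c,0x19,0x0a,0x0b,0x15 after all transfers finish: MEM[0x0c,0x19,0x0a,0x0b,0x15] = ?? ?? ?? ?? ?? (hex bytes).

MEM[0x0c,0x19,0x0a,0x0b,0x15] = 6d 6d e0 43 d0

#0 dst[0x09+8] := {0xb3,0x44,0x43,0xd7,0x93,0xa9,0x6d,0xe0}
#1 dst[0x09+5] := {0x6d,0xe0,0x43,0x0f,0x51}
#2 dst[0x0c+3] := {0x6d,0xe0,0xb3}
#3 dst[0x0e+3] := {0xcf,0x5d,0xd9}
#4 dst[0x11+7] := {0xb5,0x96,0xd6,0xf6,0xd0,0x07,0xdc}
#5 dst[0x14+7] := {0xf6,0xd0,0x07,0xdc,0x60,0x6d,0xe0}
query mem[0x0c]=0x6d, mem[0x19]=0x6d, mem[0x0a]=0xe0, mem[0x0b]=0x43, mem[0x15]=0xd0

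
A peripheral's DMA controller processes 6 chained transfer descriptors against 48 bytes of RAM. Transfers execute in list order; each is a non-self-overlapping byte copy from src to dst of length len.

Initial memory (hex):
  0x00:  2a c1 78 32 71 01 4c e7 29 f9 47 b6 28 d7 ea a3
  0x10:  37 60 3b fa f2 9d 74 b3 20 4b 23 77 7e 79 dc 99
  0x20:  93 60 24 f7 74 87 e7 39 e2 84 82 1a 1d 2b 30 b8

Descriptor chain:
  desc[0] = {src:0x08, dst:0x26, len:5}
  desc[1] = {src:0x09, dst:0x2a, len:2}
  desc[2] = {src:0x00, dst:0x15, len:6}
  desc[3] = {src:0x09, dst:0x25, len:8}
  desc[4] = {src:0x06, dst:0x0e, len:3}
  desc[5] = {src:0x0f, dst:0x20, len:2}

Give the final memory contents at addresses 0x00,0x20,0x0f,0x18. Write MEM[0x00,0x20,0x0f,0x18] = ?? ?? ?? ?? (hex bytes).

#0 dst[0x26+5] := {0x29,0xf9,0x47,0xb6,0x28}
#1 dst[0x2a+2] := {0xf9,0x47}
#2 dst[0x15+6] := {0x2a,0xc1,0x78,0x32,0x71,0x01}
#3 dst[0x25+8] := {0xf9,0x47,0xb6,0x28,0xd7,0xea,0xa3,0x37}
#4 dst[0x0e+3] := {0x4c,0xe7,0x29}
#5 dst[0x20+2] := {0xe7,0x29}
query mem[0x00]=0x2a, mem[0x20]=0xe7, mem[0x0f]=0xe7, mem[0x18]=0x32

MEM[0x00,0x20,0x0f,0x18] = 2a e7 e7 32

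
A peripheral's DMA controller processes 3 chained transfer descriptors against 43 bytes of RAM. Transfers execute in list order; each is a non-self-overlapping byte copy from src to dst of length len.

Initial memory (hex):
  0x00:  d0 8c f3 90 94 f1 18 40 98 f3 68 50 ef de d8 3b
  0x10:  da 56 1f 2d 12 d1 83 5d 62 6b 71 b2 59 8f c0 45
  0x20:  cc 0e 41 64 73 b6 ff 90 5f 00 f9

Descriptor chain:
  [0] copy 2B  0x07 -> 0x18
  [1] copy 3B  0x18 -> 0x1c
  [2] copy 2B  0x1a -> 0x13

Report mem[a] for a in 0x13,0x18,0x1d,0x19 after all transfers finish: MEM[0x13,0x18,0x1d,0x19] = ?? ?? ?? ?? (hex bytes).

#0 dst[0x18+2] := {0x40,0x98}
#1 dst[0x1c+3] := {0x40,0x98,0x71}
#2 dst[0x13+2] := {0x71,0xb2}
query mem[0x13]=0x71, mem[0x18]=0x40, mem[0x1d]=0x98, mem[0x19]=0x98

MEM[0x13,0x18,0x1d,0x19] = 71 40 98 98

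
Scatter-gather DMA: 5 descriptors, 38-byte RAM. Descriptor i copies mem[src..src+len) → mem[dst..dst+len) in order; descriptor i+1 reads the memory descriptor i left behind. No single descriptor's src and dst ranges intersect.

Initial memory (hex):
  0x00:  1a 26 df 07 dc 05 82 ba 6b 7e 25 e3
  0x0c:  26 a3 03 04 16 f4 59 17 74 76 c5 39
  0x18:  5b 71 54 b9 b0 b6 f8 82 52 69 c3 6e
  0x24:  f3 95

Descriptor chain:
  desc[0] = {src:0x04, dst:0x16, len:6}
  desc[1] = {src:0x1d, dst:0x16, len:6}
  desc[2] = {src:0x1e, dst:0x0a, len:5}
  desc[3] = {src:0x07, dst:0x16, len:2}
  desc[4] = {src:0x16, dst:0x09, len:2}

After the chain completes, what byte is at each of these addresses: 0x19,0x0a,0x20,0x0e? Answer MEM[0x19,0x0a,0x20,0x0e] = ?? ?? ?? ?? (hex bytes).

#0 dst[0x16+6] := {0xdc,0x05,0x82,0xba,0x6b,0x7e}
#1 dst[0x16+6] := {0xb6,0xf8,0x82,0x52,0x69,0xc3}
#2 dst[0x0a+5] := {0xf8,0x82,0x52,0x69,0xc3}
#3 dst[0x16+2] := {0xba,0x6b}
#4 dst[0x09+2] := {0xba,0x6b}
query mem[0x19]=0x52, mem[0x0a]=0x6b, mem[0x20]=0x52, mem[0x0e]=0xc3

MEM[0x19,0x0a,0x20,0x0e] = 52 6b 52 c3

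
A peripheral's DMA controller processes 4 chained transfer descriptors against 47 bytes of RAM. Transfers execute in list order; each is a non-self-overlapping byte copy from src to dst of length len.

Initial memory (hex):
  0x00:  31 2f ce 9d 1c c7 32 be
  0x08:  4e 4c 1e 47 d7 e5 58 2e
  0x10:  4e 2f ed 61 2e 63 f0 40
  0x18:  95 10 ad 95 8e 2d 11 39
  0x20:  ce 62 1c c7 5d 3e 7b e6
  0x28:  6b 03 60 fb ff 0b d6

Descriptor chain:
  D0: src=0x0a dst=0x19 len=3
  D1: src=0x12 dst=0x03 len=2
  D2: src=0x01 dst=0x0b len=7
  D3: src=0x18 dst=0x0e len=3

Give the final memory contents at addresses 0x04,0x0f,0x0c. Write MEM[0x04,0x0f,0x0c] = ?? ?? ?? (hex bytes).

MEM[0x04,0x0f,0x0c] = 61 1e ce

D0: mem[0x19..0x1b] <- [1e 47 d7]
D1: mem[0x03..0x04] <- [ed 61]
D2: mem[0x0b..0x11] <- [2f ce ed 61 c7 32 be]
D3: mem[0x0e..0x10] <- [95 1e 47]
query mem[0x04]=0x61, mem[0x0f]=0x1e, mem[0x0c]=0xce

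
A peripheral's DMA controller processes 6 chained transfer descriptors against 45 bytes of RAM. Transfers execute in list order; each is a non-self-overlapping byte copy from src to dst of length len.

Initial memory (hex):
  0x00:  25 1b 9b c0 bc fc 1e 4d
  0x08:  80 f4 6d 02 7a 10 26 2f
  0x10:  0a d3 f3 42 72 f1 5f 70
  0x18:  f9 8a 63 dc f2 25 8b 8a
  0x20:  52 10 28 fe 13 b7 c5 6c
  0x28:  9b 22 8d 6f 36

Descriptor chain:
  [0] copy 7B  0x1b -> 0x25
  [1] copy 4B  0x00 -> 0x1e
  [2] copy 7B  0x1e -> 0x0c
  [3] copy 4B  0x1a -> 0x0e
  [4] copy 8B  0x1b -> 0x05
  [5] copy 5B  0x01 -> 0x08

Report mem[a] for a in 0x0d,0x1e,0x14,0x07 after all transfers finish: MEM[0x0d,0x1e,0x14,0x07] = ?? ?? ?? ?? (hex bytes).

D0: mem[0x25..0x2b] <- [dc f2 25 8b 8a 52 10]
D1: mem[0x1e..0x21] <- [25 1b 9b c0]
D2: mem[0x0c..0x12] <- [25 1b 9b c0 28 fe 13]
D3: mem[0x0e..0x11] <- [63 dc f2 25]
D4: mem[0x05..0x0c] <- [dc f2 25 25 1b 9b c0 28]
D5: mem[0x08..0x0c] <- [1b 9b c0 bc dc]
query mem[0x0d]=0x1b, mem[0x1e]=0x25, mem[0x14]=0x72, mem[0x07]=0x25

MEM[0x0d,0x1e,0x14,0x07] = 1b 25 72 25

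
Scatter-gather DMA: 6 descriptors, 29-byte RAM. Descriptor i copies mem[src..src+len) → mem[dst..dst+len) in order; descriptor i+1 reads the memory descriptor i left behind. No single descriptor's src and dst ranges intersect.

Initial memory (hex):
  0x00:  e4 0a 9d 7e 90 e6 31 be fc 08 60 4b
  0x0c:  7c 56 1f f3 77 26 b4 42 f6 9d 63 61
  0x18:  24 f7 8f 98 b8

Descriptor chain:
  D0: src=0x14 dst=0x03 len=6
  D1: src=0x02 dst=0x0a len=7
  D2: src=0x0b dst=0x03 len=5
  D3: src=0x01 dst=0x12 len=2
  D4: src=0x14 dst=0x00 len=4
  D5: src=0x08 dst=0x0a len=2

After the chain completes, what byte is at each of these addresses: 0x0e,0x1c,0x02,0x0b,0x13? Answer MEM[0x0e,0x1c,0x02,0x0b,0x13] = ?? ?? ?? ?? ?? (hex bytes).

MEM[0x0e,0x1c,0x02,0x0b,0x13] = 61 b8 63 08 9d

[0] 0x14->0x03 len=6 : f6 9d 63 61 24 f7
[1] 0x02->0x0a len=7 : 9d f6 9d 63 61 24 f7
[2] 0x0b->0x03 len=5 : f6 9d 63 61 24
[3] 0x01->0x12 len=2 : 0a 9d
[4] 0x14->0x00 len=4 : f6 9d 63 61
[5] 0x08->0x0a len=2 : f7 08
query mem[0x0e]=0x61, mem[0x1c]=0xb8, mem[0x02]=0x63, mem[0x0b]=0x08, mem[0x13]=0x9d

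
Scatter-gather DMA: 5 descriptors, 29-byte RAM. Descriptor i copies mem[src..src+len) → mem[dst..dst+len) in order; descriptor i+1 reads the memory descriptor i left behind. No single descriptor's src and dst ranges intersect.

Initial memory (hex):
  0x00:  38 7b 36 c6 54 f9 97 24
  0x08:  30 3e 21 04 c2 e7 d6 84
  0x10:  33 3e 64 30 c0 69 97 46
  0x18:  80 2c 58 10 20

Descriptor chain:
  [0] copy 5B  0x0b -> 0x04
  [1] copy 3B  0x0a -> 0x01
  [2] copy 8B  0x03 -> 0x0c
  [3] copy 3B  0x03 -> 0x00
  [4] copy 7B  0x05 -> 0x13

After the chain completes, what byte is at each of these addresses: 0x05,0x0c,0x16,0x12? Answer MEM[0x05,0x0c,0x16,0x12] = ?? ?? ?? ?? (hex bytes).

MEM[0x05,0x0c,0x16,0x12] = c2 c2 84 3e

#0 dst[0x04+5] := {0x04,0xc2,0xe7,0xd6,0x84}
#1 dst[0x01+3] := {0x21,0x04,0xc2}
#2 dst[0x0c+8] := {0xc2,0x04,0xc2,0xe7,0xd6,0x84,0x3e,0x21}
#3 dst[0x00+3] := {0xc2,0x04,0xc2}
#4 dst[0x13+7] := {0xc2,0xe7,0xd6,0x84,0x3e,0x21,0x04}
query mem[0x05]=0xc2, mem[0x0c]=0xc2, mem[0x16]=0x84, mem[0x12]=0x3e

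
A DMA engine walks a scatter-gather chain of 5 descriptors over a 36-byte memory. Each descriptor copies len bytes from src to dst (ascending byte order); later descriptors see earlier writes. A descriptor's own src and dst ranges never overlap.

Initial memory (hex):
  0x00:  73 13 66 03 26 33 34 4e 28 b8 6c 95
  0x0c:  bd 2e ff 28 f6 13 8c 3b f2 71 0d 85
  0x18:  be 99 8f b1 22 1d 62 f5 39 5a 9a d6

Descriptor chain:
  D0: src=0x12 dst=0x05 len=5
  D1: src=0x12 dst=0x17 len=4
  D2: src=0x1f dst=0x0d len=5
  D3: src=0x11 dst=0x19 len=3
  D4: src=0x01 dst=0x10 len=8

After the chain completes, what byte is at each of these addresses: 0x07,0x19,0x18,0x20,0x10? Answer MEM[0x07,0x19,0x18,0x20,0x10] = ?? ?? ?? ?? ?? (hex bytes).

  after D0: wrote 5B at 0x05 = 8c3bf2710d
  after D1: wrote 4B at 0x17 = 8c3bf271
  after D2: wrote 5B at 0x0d = f5395a9ad6
  after D3: wrote 3B at 0x19 = d68c3b
  after D4: wrote 8B at 0x10 = 136603268c3bf271
query mem[0x07]=0xf2, mem[0x19]=0xd6, mem[0x18]=0x3b, mem[0x20]=0x39, mem[0x10]=0x13

MEM[0x07,0x19,0x18,0x20,0x10] = f2 d6 3b 39 13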